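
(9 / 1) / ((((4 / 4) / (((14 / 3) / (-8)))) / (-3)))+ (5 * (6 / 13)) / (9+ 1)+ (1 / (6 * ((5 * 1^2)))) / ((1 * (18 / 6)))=37421 / 2340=15.99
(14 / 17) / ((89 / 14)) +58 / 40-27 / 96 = 314291 / 242080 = 1.30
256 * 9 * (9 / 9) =2304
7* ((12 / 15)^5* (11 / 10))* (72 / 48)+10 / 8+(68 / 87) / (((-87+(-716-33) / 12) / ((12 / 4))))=16310843993 / 3249812500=5.02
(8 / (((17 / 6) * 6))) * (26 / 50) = 104 / 425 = 0.24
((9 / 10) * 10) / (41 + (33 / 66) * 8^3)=1 / 33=0.03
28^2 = 784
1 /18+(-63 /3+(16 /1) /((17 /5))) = -4969 /306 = -16.24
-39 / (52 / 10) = -7.50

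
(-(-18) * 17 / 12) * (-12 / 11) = -306 / 11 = -27.82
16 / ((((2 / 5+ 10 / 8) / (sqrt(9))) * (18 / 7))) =1120 / 99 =11.31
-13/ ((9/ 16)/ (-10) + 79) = -2080/ 12631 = -0.16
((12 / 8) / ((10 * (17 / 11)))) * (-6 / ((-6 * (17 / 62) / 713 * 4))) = 729399 / 11560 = 63.10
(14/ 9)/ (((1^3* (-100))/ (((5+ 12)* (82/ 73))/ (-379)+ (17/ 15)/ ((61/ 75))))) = -15866627/ 759459150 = -0.02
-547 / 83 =-6.59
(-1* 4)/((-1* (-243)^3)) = -4/14348907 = -0.00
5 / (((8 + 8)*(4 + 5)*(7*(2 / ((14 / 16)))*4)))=5 / 9216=0.00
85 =85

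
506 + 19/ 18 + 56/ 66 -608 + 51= -9721/ 198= -49.10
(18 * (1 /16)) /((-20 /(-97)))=873 /160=5.46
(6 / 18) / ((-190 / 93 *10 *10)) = -31 / 19000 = -0.00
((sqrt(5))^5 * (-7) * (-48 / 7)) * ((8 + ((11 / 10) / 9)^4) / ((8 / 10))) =524894641 * sqrt(5) / 43740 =26833.56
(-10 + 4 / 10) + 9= -3 / 5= -0.60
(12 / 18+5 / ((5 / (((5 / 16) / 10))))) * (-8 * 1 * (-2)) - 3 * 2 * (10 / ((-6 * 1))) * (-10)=-533 / 6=-88.83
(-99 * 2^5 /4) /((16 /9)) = -891 /2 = -445.50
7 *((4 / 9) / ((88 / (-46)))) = -161 / 99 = -1.63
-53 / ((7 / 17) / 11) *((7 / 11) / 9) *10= -1001.11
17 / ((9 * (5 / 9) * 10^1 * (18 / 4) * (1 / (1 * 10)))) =34 / 45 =0.76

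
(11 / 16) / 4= 11 / 64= 0.17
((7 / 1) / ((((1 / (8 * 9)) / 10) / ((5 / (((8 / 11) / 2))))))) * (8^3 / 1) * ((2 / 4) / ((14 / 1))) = 1267200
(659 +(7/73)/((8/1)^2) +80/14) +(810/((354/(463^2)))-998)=945804625867/1929536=490172.05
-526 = -526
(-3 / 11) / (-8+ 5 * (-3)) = 3 / 253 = 0.01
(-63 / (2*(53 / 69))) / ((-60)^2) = -483 / 42400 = -0.01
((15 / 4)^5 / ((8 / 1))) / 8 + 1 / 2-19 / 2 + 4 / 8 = 202319 / 65536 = 3.09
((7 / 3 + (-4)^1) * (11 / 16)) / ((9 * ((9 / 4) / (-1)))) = 55 / 972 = 0.06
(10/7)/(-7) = -10/49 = -0.20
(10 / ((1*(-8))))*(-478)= 1195 / 2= 597.50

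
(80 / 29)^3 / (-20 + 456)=128000 / 2658401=0.05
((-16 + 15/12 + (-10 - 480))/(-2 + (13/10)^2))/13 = 50475/403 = 125.25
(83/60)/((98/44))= 913/1470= 0.62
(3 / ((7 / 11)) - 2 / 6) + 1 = 113 / 21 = 5.38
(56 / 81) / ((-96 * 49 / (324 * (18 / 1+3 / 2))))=-13 / 14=-0.93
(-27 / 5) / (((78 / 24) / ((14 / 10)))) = -756 / 325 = -2.33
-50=-50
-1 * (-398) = 398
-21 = -21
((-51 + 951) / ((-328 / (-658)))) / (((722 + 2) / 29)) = 2146725 / 29684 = 72.32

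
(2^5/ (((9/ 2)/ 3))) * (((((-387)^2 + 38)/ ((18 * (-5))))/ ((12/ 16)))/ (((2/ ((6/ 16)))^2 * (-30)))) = 149807/ 2700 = 55.48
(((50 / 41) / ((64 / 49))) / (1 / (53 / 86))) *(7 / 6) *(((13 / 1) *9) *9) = 159520725 / 225664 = 706.89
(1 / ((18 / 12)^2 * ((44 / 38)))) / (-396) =-19 / 19602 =-0.00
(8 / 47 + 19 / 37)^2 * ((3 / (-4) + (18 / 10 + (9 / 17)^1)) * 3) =2277504531 / 1028201140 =2.22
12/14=6/7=0.86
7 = 7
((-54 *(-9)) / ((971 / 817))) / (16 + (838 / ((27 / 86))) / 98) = 262656513 / 27771571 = 9.46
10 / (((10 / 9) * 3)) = 3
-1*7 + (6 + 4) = 3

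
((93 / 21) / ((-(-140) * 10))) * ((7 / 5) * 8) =31 / 875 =0.04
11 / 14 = 0.79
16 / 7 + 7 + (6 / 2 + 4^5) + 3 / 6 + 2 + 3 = 14585 / 14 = 1041.79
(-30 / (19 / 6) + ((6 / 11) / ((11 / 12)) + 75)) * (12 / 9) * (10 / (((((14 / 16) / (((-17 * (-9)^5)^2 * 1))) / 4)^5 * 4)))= 17665423466963895462335740568147279723856392540766047400016050985925345280 / 38639293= 457188061566341171468529200000000000000000000000000000000000000000.00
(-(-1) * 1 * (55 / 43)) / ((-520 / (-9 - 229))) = 1309 / 2236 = 0.59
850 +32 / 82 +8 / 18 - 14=836.83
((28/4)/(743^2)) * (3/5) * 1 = 21/2760245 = 0.00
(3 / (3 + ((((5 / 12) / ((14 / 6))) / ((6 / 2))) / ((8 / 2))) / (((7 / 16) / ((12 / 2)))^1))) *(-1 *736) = -108192 / 157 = -689.12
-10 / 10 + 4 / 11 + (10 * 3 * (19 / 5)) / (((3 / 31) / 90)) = 1166213 / 11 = 106019.36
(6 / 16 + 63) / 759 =169 / 2024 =0.08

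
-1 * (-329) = 329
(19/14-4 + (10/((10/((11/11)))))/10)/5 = -89/175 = -0.51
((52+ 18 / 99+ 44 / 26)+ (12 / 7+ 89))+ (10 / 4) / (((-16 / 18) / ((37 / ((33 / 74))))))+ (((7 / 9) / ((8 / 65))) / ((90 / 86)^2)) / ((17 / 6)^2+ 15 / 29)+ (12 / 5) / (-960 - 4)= -11168090284475 / 126778900248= -88.09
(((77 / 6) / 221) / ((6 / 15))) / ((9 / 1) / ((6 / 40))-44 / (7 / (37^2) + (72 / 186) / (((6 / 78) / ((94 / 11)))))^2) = 155194312821397465 / 64116178202091118272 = 0.00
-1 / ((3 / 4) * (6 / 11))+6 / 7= -100 / 63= -1.59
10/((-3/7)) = -70/3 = -23.33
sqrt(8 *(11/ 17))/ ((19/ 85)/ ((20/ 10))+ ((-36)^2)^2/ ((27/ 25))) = 20 *sqrt(374)/ 264384019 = 0.00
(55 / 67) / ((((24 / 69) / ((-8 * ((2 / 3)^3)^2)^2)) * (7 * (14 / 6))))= 41451520 / 581573601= 0.07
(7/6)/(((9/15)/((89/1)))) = 173.06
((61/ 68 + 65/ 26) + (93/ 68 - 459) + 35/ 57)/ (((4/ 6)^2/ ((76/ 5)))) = -1318677/ 85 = -15513.85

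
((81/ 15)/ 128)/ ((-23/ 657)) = -17739/ 14720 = -1.21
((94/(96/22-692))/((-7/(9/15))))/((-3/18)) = -4653/66185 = -0.07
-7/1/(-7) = 1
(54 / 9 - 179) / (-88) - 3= -91 / 88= -1.03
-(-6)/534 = 1/89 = 0.01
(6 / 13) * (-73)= -33.69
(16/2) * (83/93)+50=5314/93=57.14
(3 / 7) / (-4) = -3 / 28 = -0.11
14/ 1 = 14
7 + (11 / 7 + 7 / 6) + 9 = 787 / 42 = 18.74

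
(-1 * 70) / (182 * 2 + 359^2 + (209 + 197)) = -0.00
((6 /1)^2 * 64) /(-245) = -9.40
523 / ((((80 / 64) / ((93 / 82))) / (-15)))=-291834 / 41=-7117.90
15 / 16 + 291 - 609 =-5073 / 16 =-317.06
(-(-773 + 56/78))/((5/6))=60238/65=926.74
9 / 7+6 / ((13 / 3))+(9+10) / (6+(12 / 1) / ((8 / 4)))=4645 / 1092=4.25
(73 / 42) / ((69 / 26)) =949 / 1449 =0.65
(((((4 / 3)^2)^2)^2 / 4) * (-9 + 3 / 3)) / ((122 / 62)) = -4063232 / 400221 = -10.15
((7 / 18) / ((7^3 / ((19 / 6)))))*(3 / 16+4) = 1273 / 84672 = 0.02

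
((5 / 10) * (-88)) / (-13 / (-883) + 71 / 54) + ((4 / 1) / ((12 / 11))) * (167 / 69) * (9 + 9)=184659046 / 1458085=126.64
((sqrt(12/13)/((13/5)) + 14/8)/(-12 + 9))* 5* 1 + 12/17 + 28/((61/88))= 475145/12444 - 50* sqrt(39)/507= 37.57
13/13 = 1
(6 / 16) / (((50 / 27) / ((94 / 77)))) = 3807 / 15400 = 0.25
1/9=0.11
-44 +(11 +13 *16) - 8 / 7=1217 / 7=173.86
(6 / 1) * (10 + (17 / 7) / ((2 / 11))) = 140.14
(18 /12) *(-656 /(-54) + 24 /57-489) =-244409 /342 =-714.65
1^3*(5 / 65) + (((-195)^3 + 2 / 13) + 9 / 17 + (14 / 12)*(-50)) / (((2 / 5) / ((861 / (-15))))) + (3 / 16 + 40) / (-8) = 6946071596455 / 6528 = 1064042830.34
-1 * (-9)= 9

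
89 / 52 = 1.71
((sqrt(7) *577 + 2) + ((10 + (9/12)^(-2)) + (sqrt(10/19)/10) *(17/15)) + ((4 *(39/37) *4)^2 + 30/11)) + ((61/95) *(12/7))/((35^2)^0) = 17 *sqrt(190)/2850 + 27221346742/90128115 + 577 *sqrt(7) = 1828.71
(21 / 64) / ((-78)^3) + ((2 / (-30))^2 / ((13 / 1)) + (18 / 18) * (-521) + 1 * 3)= -131102812847 / 253094400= -518.00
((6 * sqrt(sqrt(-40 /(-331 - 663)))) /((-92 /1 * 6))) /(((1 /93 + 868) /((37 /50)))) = -3441 * sqrt(2) * 497^(3 /4) * 5^(1 /4) /184553495000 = -0.00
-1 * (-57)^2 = -3249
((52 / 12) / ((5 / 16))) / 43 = 208 / 645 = 0.32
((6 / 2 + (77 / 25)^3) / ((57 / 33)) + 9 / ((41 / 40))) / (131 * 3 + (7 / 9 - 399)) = -3005208072 / 572078125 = -5.25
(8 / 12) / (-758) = -0.00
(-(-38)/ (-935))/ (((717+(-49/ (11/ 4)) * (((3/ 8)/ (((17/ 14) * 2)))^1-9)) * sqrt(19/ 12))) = -0.00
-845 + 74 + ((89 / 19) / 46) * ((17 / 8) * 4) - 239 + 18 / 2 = -1748235 / 1748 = -1000.13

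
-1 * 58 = -58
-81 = -81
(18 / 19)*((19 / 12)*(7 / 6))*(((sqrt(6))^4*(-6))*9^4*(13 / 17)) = -32240754 / 17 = -1896514.94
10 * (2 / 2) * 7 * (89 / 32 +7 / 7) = 264.69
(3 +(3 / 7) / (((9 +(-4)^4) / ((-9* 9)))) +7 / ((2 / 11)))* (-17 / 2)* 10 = -2609143 / 742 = -3516.37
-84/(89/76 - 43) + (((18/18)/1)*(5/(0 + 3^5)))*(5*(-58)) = -3058238/772497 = -3.96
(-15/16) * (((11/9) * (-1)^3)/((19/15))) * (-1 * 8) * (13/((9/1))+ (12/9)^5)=-378125/9234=-40.95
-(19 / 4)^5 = -2476099 / 1024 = -2418.07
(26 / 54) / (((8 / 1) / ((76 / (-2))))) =-247 / 108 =-2.29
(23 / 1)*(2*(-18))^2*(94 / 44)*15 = 10507320 / 11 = 955210.91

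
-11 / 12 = -0.92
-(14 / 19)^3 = -2744 / 6859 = -0.40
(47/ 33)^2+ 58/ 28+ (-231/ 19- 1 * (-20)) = 3459287/ 289674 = 11.94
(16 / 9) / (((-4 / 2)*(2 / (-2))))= 8 / 9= 0.89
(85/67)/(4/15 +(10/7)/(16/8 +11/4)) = 169575/75844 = 2.24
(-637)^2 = 405769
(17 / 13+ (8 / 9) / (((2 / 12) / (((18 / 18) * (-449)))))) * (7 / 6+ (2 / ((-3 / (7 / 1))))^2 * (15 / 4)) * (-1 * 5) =231952385 / 234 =991249.51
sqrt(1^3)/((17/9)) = 9/17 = 0.53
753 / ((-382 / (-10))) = 3765 / 191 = 19.71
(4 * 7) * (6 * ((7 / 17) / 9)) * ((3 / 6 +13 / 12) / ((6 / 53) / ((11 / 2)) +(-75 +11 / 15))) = -2713865 / 16556691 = -0.16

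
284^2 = 80656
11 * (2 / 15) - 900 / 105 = -746 / 105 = -7.10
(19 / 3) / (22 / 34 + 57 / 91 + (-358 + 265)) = -29393 / 425703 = -0.07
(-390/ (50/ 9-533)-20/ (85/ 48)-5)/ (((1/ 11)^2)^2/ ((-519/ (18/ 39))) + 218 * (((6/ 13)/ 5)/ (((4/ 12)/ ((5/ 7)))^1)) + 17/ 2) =-578652875774974/ 1920356150825193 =-0.30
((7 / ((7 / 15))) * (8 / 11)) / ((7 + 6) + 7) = 6 / 11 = 0.55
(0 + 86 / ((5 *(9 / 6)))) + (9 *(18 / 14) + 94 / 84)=24.16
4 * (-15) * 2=-120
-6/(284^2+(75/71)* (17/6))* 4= -1136/3817859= -0.00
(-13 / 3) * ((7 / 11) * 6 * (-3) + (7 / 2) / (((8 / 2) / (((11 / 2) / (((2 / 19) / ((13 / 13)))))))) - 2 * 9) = -74425 / 1056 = -70.48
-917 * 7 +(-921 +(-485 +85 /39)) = -305090 /39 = -7822.82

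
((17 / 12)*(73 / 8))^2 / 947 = 1540081 / 8727552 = 0.18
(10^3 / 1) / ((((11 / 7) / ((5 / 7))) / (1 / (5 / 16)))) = 16000 / 11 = 1454.55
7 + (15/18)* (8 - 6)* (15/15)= 26/3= 8.67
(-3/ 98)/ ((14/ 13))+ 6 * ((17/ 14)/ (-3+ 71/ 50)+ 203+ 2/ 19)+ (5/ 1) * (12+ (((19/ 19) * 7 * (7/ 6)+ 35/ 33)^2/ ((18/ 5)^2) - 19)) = 97838665905947/ 80735619888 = 1211.84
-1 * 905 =-905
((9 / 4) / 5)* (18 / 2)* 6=243 / 10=24.30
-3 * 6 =-18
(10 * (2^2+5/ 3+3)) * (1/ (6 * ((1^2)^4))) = 130/ 9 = 14.44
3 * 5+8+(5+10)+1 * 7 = 45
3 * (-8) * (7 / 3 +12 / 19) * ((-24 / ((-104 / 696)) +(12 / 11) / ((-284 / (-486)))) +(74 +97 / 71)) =-251147000 / 14839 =-16924.79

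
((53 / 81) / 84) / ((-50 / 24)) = -53 / 14175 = -0.00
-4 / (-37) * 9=36 / 37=0.97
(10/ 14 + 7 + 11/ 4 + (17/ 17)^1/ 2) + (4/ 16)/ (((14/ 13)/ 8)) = 359/ 28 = 12.82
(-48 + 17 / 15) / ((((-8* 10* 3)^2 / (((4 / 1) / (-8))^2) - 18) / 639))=-49913 / 383970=-0.13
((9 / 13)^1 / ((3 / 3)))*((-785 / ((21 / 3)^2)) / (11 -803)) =785 / 56056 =0.01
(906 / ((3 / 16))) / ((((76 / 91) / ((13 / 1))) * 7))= 204152 / 19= 10744.84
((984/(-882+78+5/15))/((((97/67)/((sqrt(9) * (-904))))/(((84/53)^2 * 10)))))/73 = 37847693076480/47956065419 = 789.22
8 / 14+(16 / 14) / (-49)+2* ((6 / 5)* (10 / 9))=3308 / 1029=3.21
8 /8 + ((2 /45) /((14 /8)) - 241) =-75592 /315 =-239.97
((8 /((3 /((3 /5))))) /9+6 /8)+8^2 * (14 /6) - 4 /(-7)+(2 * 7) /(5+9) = 191309 /1260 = 151.83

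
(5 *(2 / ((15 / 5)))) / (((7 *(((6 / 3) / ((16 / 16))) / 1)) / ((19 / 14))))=95 / 294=0.32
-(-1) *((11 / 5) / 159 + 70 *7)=389561 / 795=490.01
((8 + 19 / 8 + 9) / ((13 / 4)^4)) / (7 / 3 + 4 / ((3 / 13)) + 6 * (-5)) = -480 / 28561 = -0.02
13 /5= 2.60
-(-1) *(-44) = -44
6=6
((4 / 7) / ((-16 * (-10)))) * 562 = 2.01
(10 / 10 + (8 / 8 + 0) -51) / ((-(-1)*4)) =-49 / 4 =-12.25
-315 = -315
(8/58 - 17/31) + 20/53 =-1577/47647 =-0.03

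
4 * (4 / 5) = 16 / 5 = 3.20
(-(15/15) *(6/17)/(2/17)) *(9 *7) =-189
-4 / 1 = -4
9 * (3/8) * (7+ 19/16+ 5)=5697/128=44.51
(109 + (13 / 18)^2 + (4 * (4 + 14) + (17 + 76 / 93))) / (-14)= -2002159 / 140616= -14.24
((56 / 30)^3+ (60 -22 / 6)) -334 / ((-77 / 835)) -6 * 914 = -1799.21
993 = 993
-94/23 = -4.09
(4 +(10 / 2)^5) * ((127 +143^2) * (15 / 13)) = 965734560 / 13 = 74287273.85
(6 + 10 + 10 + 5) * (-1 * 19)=-589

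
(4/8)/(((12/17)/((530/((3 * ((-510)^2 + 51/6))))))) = 265/550818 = 0.00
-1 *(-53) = 53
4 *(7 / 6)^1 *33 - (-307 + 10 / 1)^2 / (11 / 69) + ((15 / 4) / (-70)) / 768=-7930058753 / 14336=-553157.00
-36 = -36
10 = 10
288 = 288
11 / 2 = 5.50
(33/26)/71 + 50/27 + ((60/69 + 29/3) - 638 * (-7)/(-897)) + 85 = 105955333/1146366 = 92.43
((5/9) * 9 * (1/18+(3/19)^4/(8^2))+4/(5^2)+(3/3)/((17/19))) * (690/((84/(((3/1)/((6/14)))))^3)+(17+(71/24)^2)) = 249160174193713/6125295513600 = 40.68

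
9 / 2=4.50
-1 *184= -184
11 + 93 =104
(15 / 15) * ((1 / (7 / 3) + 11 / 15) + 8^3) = 53882 / 105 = 513.16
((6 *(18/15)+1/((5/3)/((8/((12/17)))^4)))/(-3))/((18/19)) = -3485.44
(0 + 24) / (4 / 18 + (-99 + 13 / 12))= -864 / 3517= -0.25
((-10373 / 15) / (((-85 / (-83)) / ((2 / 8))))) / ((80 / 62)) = -26689729 / 204000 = -130.83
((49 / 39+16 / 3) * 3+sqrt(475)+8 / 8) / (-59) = -0.72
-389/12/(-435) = 389/5220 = 0.07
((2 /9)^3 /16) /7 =1 /10206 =0.00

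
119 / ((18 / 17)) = 2023 / 18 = 112.39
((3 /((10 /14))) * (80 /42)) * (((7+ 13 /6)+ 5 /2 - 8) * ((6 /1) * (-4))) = -704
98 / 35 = 14 / 5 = 2.80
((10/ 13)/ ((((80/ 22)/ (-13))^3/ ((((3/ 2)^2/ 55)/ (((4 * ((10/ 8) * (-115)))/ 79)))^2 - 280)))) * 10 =8329490230236461/ 84640000000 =98410.80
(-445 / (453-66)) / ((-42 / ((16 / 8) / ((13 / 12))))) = 1780 / 35217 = 0.05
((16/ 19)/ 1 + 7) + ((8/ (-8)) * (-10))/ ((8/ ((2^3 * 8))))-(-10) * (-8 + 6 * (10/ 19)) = 749/ 19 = 39.42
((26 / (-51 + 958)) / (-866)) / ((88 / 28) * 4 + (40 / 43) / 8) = -3913 / 1499839689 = -0.00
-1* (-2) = 2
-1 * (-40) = 40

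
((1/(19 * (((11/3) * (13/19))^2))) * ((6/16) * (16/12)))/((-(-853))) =171/34885994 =0.00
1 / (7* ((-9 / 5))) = -5 / 63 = -0.08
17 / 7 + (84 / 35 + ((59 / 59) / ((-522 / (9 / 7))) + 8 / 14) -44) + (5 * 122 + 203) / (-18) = -255077 / 3045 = -83.77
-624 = -624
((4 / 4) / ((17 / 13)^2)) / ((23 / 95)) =16055 / 6647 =2.42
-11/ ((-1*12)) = 11/ 12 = 0.92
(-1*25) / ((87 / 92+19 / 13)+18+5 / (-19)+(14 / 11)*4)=-6249100 / 6307827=-0.99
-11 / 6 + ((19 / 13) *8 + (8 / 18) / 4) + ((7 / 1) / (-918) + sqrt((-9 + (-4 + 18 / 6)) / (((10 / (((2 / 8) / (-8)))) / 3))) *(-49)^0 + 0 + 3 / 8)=sqrt(6) / 8 + 493469 / 47736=10.64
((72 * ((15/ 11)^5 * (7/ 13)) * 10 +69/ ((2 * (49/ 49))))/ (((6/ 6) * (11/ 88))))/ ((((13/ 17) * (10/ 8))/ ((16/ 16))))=2121317867184/ 136088095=15587.83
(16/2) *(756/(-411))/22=-0.67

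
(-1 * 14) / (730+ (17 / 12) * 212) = -42 / 3091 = -0.01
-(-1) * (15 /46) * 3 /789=15 /12098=0.00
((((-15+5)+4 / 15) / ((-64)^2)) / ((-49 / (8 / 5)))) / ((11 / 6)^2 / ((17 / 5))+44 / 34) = 3723 / 109524800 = 0.00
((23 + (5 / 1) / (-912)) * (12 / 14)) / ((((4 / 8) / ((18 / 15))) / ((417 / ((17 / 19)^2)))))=498459699 / 20230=24639.63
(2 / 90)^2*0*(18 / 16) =0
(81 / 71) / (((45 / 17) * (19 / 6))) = 918 / 6745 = 0.14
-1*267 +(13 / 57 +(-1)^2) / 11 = -167339 / 627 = -266.89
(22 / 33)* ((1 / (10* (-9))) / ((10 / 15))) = -1 / 90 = -0.01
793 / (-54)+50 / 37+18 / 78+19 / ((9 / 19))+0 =701507 / 25974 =27.01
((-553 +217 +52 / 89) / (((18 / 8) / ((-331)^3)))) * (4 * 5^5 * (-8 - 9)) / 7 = -920187522372200000 / 5607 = -164114057851293.03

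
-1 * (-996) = 996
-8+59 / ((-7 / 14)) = -126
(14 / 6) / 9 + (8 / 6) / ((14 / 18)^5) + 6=4966147 / 453789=10.94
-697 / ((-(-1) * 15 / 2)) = -1394 / 15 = -92.93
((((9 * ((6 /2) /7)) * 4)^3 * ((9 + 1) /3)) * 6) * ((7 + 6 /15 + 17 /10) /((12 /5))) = 13646880 /49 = 278507.76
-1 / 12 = -0.08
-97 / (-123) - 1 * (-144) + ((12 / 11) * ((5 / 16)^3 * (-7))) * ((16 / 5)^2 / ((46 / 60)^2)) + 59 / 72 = 2431468865 / 17177688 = 141.55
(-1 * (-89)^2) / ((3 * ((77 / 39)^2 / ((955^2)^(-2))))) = -4015947 / 4931680542105625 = -0.00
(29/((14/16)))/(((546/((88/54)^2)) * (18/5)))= 561440/12538071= 0.04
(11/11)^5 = 1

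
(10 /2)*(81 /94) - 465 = -43305 /94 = -460.69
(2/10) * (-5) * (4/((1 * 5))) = -4/5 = -0.80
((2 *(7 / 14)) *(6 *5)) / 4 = 15 / 2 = 7.50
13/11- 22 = -229/11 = -20.82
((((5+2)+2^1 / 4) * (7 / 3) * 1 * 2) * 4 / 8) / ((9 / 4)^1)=70 / 9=7.78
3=3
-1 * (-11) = 11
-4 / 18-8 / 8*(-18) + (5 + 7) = 268 / 9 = 29.78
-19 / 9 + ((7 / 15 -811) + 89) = -32564 / 45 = -723.64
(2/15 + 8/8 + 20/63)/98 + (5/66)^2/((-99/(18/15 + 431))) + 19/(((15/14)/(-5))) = -65583981889/739583460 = -88.68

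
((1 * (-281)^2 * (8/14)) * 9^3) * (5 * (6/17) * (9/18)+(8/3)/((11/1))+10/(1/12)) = 5215245501492/1309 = 3984144768.14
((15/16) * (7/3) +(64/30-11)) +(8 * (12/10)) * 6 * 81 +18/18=1118381/240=4659.92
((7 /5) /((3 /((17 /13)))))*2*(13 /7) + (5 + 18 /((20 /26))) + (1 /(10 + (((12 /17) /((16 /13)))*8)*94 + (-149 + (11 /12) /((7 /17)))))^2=16273272535052 /530649991875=30.67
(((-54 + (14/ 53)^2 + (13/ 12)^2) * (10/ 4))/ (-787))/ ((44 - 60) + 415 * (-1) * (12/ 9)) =-106699195/ 362481270144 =-0.00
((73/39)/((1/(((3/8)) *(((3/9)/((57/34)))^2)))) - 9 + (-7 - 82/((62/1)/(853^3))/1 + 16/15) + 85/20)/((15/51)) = -3288860447854449127/1178412300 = -2790925084.42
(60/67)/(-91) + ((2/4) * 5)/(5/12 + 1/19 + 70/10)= 259470/798707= 0.32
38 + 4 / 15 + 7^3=5719 / 15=381.27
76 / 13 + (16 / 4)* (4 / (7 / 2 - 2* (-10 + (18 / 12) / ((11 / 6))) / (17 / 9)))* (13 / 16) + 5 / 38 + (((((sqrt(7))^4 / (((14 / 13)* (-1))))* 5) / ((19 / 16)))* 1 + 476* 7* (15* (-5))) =-610914207387 / 2442830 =-250084.62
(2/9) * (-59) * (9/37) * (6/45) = -236/555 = -0.43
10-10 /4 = 15 /2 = 7.50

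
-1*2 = -2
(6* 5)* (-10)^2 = 3000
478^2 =228484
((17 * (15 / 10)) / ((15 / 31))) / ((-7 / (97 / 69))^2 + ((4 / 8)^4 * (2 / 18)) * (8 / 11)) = 490895757 / 231003155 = 2.13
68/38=34/19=1.79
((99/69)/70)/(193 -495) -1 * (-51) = 24797187/486220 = 51.00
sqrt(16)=4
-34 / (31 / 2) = -68 / 31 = -2.19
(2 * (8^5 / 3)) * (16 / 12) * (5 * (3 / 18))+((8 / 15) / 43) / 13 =1831731272 / 75465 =24272.59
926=926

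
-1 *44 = -44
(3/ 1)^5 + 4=247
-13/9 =-1.44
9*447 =4023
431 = 431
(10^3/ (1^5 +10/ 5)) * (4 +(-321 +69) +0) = -248000/ 3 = -82666.67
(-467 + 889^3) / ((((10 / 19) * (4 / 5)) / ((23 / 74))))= 518638466.51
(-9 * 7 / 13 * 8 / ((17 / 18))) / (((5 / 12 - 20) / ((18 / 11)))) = 1959552 / 571285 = 3.43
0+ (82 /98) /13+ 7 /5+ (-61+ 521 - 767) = -973131 /3185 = -305.54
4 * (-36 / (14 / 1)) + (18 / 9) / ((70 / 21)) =-339 / 35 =-9.69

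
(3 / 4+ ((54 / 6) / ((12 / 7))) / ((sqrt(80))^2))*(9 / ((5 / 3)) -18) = -16443 / 1600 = -10.28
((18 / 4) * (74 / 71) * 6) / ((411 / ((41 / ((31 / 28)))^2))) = 877724064 / 9347647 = 93.90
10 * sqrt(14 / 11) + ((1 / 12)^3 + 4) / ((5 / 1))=6913 / 8640 + 10 * sqrt(154) / 11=12.08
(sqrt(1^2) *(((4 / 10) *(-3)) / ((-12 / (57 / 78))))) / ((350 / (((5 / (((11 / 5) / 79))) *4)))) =1501 / 10010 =0.15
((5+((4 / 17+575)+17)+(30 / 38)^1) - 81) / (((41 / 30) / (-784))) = -3927816480 / 13243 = -296595.67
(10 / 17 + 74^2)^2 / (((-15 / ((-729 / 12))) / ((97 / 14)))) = 17026084437057 / 20230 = 841625528.28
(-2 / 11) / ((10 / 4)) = -4 / 55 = -0.07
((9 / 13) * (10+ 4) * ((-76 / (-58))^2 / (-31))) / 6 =-30324 / 338923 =-0.09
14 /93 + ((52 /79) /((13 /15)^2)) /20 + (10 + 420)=41088293 /95511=430.19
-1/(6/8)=-4/3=-1.33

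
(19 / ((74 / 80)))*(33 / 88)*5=1425 / 37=38.51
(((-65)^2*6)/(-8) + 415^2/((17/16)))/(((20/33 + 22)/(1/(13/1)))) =356628525/659464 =540.79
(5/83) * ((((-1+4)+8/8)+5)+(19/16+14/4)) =1095/1328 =0.82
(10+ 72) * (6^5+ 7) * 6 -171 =3829065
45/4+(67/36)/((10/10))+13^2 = 1639/9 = 182.11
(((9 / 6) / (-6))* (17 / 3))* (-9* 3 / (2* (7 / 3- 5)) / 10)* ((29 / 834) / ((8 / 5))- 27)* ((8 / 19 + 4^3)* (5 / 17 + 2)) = 9666486297 / 3380480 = 2859.50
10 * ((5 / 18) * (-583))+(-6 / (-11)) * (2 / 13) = -2084117 / 1287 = -1619.36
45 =45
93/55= 1.69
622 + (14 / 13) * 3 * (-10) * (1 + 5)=5566 / 13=428.15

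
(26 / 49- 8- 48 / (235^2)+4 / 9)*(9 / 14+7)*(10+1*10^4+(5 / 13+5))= -2270263836424 / 4221399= -537798.92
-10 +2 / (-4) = -21 / 2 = -10.50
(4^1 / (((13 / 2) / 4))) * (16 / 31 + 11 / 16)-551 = -220859 / 403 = -548.04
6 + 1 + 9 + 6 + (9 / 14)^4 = 851713 / 38416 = 22.17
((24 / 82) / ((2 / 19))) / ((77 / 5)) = 570 / 3157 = 0.18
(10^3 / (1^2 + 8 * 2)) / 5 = 200 / 17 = 11.76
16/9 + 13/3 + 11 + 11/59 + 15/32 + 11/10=1602881/84960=18.87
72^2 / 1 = 5184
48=48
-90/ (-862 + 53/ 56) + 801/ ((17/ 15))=193145655/ 273241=706.87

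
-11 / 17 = -0.65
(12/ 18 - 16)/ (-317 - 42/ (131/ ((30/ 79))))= 20698/ 428073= 0.05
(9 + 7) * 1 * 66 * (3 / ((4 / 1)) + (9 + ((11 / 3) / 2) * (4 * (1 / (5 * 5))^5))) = 100546882744 / 9765625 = 10296.00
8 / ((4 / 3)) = 6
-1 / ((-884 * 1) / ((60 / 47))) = 0.00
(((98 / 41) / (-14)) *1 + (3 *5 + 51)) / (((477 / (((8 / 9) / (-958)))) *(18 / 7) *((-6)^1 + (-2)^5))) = 18893 / 14417048817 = 0.00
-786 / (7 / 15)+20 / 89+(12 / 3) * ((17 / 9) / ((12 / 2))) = -28306408 / 16821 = -1682.80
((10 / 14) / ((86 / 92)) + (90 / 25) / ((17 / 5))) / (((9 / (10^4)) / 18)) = 186560000 / 5117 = 36458.86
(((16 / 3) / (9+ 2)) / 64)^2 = 1 / 17424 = 0.00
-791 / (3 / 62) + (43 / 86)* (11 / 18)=-588493 / 36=-16347.03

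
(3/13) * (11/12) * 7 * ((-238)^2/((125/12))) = 13084764/1625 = 8052.16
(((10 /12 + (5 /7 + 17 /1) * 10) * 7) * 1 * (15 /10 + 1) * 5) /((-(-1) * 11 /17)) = 3176875 /132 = 24067.23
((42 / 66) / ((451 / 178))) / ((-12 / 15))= -3115 / 9922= -0.31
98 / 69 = 1.42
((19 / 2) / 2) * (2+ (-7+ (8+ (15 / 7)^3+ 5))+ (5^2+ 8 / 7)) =143317 / 686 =208.92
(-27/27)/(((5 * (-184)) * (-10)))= -1/9200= -0.00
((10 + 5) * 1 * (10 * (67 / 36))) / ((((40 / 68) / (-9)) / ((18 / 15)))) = -10251 / 2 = -5125.50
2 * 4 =8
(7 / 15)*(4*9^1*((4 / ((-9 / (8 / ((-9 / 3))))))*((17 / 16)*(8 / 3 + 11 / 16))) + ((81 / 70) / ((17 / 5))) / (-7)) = 1139596 / 16065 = 70.94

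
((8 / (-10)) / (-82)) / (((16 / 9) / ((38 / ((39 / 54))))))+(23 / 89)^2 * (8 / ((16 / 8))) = 23468699 / 42218930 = 0.56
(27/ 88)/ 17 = 27/ 1496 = 0.02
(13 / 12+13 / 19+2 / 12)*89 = 172.14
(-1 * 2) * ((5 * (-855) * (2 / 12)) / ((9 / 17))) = 8075 / 3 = 2691.67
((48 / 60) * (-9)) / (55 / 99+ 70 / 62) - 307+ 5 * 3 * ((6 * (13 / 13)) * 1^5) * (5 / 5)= -259997 / 1175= -221.27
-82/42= -41/21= -1.95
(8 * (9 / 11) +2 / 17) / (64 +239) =1246 / 56661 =0.02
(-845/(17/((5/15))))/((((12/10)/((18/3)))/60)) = -84500/17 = -4970.59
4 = 4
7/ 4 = 1.75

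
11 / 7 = 1.57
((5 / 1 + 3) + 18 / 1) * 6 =156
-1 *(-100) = 100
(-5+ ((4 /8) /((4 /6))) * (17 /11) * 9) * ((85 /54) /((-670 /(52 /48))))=-52819 /3820608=-0.01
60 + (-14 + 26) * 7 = 144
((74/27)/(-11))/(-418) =37/62073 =0.00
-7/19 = -0.37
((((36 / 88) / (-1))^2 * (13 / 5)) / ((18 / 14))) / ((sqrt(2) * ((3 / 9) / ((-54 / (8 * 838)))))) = -66339 * sqrt(2) / 16223680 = -0.01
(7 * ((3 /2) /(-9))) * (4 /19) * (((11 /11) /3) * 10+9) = -518 /171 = -3.03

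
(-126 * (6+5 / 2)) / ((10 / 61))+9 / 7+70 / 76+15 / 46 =-199770049 / 30590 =-6530.57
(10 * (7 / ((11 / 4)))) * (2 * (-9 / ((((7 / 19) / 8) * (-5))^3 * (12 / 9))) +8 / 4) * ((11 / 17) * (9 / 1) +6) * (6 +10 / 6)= 585520307824 / 229075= 2556020.11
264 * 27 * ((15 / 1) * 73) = 7805160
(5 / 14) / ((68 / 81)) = 405 / 952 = 0.43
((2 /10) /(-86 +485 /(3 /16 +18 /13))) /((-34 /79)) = -25833 /12368860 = -0.00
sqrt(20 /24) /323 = sqrt(30) /1938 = 0.00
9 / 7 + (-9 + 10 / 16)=-397 / 56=-7.09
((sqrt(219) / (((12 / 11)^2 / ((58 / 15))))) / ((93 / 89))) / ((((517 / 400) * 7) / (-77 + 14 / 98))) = -152743580 * sqrt(219) / 5782833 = -390.88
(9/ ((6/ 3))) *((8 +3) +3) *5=315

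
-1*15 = -15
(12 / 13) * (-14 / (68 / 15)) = -630 / 221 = -2.85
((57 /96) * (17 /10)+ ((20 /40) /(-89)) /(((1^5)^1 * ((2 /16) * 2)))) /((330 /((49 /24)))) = 153027 /25062400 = 0.01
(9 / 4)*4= 9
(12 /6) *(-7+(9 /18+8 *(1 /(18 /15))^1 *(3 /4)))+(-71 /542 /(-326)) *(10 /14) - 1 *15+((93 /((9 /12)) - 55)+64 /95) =6071700921 /117500180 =51.67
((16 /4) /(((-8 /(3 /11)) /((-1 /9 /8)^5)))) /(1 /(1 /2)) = 1 /28378791936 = 0.00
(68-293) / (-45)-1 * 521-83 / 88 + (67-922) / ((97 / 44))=-7723187 / 8536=-904.78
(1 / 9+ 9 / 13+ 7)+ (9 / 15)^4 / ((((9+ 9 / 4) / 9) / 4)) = 3004757 / 365625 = 8.22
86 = 86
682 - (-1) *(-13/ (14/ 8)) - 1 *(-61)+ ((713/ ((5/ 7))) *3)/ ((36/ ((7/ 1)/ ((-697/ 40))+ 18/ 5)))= 733031851/ 731850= 1001.61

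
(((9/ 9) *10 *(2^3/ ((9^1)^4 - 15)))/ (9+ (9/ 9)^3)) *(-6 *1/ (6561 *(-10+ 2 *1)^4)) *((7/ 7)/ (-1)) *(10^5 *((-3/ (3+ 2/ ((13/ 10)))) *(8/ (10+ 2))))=-40625/ 3378600072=-0.00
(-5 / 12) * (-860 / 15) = 215 / 9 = 23.89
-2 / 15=-0.13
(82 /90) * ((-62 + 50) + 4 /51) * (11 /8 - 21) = 489212 /2295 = 213.16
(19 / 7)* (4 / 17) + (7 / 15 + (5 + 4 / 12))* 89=307519 / 595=516.84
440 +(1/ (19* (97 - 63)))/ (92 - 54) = 10801121/ 24548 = 440.00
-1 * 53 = -53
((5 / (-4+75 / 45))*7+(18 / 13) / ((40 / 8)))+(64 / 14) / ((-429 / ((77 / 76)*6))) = -18263 / 1235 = -14.79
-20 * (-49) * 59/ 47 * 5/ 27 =289100/ 1269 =227.82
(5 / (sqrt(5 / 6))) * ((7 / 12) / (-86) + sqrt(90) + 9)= 101.22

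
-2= -2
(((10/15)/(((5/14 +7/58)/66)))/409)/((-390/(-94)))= 0.05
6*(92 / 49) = 552 / 49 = 11.27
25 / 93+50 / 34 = 2750 / 1581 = 1.74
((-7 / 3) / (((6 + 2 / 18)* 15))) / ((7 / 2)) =-2 / 275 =-0.01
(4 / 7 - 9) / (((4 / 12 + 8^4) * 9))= -59 / 258069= -0.00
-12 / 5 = -2.40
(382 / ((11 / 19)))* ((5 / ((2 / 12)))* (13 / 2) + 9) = 1480632 / 11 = 134602.91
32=32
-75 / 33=-25 / 11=-2.27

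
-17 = -17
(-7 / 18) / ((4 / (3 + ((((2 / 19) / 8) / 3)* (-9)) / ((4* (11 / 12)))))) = -5831 / 20064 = -0.29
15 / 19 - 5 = -80 / 19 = -4.21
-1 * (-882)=882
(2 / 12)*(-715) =-715 / 6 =-119.17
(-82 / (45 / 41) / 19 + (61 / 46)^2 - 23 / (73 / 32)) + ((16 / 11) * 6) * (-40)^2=20268168555509 / 1452771540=13951.38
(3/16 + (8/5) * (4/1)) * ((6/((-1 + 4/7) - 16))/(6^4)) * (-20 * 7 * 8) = 25823/12420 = 2.08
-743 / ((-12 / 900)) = 55725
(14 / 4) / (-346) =-7 / 692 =-0.01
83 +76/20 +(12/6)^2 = 454/5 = 90.80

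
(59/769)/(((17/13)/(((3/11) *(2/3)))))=1534/143803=0.01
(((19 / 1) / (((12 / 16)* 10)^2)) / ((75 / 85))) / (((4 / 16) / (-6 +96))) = 10336 / 75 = 137.81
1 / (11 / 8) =0.73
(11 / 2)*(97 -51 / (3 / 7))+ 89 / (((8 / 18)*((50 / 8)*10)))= -117.80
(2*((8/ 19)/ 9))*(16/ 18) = 128/ 1539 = 0.08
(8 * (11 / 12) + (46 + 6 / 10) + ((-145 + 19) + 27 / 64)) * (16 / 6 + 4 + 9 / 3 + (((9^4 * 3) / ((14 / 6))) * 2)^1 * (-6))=146193960019 / 20160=7251684.52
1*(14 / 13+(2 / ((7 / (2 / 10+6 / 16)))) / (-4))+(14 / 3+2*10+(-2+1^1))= 539503 / 21840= 24.70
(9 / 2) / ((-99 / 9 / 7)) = -63 / 22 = -2.86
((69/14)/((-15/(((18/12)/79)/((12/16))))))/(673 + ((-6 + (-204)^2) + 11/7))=-23/116916840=-0.00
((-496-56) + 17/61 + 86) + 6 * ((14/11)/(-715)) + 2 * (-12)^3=-1881509749/479765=-3921.73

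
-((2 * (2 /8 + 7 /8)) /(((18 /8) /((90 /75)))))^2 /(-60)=3 /125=0.02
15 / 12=5 / 4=1.25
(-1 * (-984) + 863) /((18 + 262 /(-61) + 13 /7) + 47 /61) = 788669 /6974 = 113.09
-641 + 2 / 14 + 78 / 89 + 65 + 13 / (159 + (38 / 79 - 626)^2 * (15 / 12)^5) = -42717358035937033 / 74293547582667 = -574.98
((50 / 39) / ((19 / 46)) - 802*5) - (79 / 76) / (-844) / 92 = -922181810039 / 230148672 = -4006.90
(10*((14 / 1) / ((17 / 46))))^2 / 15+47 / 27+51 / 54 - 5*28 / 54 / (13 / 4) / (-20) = 1941517337 / 202878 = 9569.88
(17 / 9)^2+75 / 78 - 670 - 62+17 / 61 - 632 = -174609943 / 128466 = -1359.19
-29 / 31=-0.94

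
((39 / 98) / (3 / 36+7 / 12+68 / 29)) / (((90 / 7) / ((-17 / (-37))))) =6409 / 1357160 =0.00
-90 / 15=-6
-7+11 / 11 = -6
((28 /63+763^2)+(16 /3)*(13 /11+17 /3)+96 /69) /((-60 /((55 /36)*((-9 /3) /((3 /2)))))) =441895387 /14904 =29649.45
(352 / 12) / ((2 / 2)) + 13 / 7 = 655 / 21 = 31.19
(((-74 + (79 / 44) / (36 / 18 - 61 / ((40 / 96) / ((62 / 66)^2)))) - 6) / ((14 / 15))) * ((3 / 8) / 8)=-3324884175 / 827380736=-4.02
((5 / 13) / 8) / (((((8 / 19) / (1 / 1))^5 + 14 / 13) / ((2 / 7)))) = 2476099 / 196511672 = 0.01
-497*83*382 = -15757882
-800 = -800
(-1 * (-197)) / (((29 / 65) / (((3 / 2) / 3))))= 12805 / 58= 220.78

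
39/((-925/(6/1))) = -234/925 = -0.25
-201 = -201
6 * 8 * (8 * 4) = 1536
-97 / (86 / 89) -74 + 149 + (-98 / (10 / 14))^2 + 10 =40438181 / 2150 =18808.46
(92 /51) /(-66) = -46 /1683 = -0.03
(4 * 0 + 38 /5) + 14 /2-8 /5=13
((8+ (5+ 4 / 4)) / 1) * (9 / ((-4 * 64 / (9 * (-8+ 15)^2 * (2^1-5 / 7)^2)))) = -45927 / 128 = -358.80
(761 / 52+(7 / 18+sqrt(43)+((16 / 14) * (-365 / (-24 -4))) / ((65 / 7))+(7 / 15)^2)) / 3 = sqrt(43) / 3+459887 / 81900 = 7.80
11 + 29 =40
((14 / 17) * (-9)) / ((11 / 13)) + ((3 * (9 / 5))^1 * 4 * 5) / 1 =99.24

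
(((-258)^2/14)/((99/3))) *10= 110940/77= 1440.78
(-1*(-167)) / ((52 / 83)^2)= 1150463 / 2704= 425.47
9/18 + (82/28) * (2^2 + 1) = 15.14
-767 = -767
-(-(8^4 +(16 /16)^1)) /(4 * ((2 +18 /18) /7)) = 28679 /12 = 2389.92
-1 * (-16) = 16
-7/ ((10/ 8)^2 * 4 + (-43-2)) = 28/ 155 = 0.18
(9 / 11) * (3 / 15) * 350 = 57.27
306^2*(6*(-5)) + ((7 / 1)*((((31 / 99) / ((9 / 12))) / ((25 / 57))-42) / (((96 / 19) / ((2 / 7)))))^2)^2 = -1712718551763581323992818399 / 610016890190400000000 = -2807657.59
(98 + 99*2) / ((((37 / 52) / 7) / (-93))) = -270816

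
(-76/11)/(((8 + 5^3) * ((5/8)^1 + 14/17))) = -544/15169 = -0.04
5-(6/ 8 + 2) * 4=-6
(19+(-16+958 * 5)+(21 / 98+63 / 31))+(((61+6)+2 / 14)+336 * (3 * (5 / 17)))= 38062069 / 7378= 5158.86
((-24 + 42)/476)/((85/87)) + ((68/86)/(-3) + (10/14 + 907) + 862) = 4617783467/2609670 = 1769.49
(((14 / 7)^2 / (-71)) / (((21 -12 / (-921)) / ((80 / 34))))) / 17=-49120 / 132368069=-0.00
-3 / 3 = -1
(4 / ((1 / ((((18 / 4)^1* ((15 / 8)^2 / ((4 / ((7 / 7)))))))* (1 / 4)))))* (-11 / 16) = -22275 / 8192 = -2.72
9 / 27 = 0.33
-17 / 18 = -0.94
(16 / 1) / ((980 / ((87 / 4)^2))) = 7569 / 980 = 7.72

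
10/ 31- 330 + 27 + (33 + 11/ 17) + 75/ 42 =-267.24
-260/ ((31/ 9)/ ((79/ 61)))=-184860/ 1891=-97.76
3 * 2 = 6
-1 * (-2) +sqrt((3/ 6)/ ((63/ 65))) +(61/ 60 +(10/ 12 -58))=-1083/ 20 +sqrt(910)/ 42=-53.43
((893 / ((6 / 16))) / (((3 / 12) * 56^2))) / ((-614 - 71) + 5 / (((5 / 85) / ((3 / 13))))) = -0.00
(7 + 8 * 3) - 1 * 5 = 26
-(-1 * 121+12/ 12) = 120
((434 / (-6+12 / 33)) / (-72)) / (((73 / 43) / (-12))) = -3311 / 438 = -7.56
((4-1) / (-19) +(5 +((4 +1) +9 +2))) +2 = 434 / 19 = 22.84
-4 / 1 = -4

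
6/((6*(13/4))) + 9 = 121/13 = 9.31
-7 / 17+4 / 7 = 19 / 119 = 0.16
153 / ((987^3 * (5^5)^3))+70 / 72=38036960296630859579 / 39123730590820312500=0.97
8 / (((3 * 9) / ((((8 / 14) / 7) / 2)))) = 16 / 1323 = 0.01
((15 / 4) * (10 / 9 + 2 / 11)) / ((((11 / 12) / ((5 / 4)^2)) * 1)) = 1000 / 121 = 8.26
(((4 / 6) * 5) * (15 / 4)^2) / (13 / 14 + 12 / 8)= 2625 / 136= 19.30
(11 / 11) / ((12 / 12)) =1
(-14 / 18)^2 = 49 / 81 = 0.60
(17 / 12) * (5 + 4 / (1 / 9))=697 / 12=58.08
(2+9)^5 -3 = 161048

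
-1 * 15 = -15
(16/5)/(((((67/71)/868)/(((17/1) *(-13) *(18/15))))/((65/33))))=-5665831808/3685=-1537539.16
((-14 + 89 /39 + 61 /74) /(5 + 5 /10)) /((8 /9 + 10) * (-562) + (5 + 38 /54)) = 282951 /873406534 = 0.00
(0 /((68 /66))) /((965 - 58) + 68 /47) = 0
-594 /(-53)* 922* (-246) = -134726328 /53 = -2542006.19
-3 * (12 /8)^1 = -9 /2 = -4.50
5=5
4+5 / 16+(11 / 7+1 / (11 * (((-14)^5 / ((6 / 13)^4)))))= 497099891641 / 84484351952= 5.88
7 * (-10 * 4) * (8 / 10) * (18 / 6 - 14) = 2464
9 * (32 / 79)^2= 9216 / 6241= 1.48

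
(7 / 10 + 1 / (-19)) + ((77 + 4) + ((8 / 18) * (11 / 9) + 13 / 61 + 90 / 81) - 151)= -63354427 / 938790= -67.49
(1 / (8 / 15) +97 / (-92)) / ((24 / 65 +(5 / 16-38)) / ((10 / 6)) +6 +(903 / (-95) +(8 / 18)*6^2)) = -1864850 / 22488181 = -0.08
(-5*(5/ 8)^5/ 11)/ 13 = -15625/ 4685824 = -0.00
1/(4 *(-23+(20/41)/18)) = -0.01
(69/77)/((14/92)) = 3174/539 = 5.89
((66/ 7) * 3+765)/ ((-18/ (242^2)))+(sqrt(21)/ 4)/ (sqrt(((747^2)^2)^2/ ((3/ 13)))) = -18066994/ 7+sqrt(91)/ 5397150097404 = -2580999.14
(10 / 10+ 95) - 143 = -47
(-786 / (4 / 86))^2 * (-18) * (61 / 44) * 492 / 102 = -6428034708309 / 187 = -34374517156.73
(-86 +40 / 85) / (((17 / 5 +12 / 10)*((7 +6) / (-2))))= 14540 / 5083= 2.86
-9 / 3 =-3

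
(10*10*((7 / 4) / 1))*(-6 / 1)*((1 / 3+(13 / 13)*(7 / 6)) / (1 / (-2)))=3150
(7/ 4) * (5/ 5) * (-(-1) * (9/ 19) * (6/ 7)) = 27/ 38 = 0.71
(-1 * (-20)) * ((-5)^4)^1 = 12500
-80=-80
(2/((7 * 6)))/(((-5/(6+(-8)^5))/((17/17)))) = 32762/105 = 312.02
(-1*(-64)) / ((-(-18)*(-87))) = -32 / 783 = -0.04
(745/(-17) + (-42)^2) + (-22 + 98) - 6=30433/17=1790.18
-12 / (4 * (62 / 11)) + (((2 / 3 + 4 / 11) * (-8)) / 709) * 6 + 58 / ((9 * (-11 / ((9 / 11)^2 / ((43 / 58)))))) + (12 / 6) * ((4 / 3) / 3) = -5482171525 / 22642633926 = -0.24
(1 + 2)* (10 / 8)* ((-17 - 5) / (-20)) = 33 / 8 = 4.12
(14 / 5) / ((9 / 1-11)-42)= -7 / 110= -0.06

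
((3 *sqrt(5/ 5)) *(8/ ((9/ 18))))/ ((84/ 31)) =124/ 7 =17.71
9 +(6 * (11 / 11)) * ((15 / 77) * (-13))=-477 / 77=-6.19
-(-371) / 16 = 371 / 16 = 23.19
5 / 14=0.36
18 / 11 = 1.64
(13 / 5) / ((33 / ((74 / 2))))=481 / 165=2.92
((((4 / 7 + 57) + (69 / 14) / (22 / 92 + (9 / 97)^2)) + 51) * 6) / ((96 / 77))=1060653913 / 1715600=618.24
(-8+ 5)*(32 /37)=-96 /37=-2.59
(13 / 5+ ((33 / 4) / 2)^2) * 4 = 6277 / 80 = 78.46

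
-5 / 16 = -0.31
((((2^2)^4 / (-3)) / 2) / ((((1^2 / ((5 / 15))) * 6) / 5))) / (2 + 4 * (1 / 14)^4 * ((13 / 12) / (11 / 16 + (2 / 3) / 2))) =-37647680 / 6353397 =-5.93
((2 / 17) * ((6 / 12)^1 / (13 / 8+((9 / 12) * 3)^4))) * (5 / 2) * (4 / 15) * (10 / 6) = 2560 / 1067481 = 0.00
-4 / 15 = -0.27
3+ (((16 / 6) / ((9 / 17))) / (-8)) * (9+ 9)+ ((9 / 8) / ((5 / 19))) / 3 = -829 / 120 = -6.91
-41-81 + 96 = -26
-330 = -330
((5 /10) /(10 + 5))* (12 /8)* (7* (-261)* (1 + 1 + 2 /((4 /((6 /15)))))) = -20097 /100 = -200.97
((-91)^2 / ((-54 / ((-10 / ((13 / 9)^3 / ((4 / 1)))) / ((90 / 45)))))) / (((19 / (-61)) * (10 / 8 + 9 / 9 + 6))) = -396.04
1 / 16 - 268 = -4287 / 16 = -267.94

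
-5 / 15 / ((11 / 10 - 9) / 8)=0.34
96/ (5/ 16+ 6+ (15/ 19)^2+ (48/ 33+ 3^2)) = 6099456/ 1104911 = 5.52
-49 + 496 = 447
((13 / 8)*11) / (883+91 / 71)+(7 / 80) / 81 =481301 / 22602240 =0.02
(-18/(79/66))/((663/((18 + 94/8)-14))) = -6237/17459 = -0.36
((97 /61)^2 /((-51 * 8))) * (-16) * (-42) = -263452 /63257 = -4.16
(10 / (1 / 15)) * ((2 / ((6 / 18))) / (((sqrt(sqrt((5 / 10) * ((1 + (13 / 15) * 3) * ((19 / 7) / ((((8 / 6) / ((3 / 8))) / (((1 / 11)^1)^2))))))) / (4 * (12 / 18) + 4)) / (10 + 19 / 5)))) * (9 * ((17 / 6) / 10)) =140760 * sqrt(11) * 480130^(1 / 4) / 19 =646787.64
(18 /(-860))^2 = 81 /184900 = 0.00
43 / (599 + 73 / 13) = 559 / 7860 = 0.07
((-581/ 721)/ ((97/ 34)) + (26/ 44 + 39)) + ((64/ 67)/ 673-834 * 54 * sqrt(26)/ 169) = 389603779335/ 9911091982-45036 * sqrt(26)/ 169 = -1319.50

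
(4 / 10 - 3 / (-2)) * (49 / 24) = 931 / 240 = 3.88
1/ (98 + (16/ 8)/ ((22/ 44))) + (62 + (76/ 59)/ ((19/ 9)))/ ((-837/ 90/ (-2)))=2513749/ 186558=13.47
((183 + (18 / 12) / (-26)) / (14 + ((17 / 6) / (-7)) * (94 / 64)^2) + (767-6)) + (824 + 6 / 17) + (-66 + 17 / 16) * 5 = 2544463180639 / 1996280624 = 1274.60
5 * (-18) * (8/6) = -120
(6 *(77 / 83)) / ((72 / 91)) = 7.04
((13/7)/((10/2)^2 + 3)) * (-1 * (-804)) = 2613/49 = 53.33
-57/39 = -19/13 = -1.46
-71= -71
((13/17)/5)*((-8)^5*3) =-1277952/85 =-15034.73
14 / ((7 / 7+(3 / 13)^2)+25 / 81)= 191646 / 18643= 10.28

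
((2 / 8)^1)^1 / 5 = 1 / 20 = 0.05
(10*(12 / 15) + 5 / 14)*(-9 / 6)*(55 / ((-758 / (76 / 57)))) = 6435 / 5306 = 1.21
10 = 10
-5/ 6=-0.83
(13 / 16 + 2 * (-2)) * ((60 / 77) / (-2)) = 765 / 616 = 1.24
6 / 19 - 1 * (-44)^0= -13 / 19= -0.68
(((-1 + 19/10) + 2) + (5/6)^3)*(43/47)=161551/50760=3.18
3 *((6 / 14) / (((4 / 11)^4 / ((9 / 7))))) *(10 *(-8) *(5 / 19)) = -29648025 / 14896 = -1990.33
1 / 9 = 0.11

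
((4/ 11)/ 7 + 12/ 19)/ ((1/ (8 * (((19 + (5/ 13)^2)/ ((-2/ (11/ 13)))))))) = -12944000/ 292201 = -44.30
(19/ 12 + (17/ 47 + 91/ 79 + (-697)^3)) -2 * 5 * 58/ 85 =-256479970894313/ 757452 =-338608876.73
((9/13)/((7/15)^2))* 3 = 6075/637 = 9.54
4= 4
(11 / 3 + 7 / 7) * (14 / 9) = 196 / 27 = 7.26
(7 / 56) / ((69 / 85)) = 85 / 552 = 0.15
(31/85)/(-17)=-0.02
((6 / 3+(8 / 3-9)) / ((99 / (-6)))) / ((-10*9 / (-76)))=988 / 4455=0.22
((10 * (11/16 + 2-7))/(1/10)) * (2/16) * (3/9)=-575/32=-17.97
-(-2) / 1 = 2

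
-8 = -8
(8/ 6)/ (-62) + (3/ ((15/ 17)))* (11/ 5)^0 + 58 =28541/ 465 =61.38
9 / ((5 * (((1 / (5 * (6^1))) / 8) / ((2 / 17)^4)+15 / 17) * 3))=0.03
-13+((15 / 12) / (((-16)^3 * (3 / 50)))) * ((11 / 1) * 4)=-81247 / 6144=-13.22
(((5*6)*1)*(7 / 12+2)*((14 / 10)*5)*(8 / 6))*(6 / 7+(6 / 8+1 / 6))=23095 / 18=1283.06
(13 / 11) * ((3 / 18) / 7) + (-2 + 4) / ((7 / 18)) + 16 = 9781 / 462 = 21.17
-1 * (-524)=524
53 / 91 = 0.58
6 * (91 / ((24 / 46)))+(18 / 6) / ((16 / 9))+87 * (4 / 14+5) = 168901 / 112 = 1508.04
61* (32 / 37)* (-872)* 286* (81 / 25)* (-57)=2247616470528 / 925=2429855643.81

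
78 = 78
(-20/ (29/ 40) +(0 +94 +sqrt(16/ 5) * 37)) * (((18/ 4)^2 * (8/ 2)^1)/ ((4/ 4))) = 11988 * sqrt(5)/ 5 +156006/ 29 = 10740.71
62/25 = 2.48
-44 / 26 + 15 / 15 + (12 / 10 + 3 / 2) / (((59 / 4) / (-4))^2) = -111717 / 226265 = -0.49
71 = 71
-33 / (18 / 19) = -209 / 6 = -34.83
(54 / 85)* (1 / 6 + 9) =99 / 17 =5.82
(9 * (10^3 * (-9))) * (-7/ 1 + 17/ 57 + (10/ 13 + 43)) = -3002465.59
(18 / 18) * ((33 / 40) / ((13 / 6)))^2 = 9801 / 67600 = 0.14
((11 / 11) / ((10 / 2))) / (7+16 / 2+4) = 1 / 95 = 0.01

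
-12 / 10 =-6 / 5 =-1.20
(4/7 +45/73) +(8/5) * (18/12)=9167/2555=3.59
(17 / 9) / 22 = 17 / 198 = 0.09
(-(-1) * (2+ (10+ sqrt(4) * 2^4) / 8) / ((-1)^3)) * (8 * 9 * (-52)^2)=-1411488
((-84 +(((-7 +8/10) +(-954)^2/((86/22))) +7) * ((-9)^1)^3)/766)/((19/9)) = -164210600106/1564555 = -104956.74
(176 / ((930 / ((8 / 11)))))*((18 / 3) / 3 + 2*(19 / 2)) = 448 / 155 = 2.89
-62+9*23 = 145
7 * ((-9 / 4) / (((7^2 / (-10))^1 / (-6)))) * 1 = -135 / 7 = -19.29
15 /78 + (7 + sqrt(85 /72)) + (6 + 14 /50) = sqrt(170) /12 + 8757 /650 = 14.56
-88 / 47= -1.87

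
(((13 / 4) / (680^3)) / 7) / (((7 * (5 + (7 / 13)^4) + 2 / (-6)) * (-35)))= -1113879 / 930828676870400000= -0.00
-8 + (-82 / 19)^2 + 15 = 25.63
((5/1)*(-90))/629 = -450/629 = -0.72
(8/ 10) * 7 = 28/ 5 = 5.60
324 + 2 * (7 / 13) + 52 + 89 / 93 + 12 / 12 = 458252 / 1209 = 379.03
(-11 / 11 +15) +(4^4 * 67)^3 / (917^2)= 5045977588254 / 840889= 6000765.37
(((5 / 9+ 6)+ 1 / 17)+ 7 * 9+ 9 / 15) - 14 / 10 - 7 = 47288 / 765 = 61.81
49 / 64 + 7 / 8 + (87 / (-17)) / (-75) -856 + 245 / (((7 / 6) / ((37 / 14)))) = -8140719 / 27200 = -299.29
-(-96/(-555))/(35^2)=-32/226625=-0.00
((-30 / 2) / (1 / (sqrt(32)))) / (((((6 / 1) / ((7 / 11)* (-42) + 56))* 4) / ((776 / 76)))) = -156170* sqrt(2) / 209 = -1056.74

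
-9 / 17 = -0.53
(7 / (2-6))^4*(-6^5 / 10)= -583443 / 80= -7293.04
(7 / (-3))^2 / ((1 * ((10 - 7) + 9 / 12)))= 196 / 135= 1.45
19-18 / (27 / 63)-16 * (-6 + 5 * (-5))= 473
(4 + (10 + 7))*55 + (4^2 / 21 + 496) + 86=36493 / 21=1737.76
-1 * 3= -3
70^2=4900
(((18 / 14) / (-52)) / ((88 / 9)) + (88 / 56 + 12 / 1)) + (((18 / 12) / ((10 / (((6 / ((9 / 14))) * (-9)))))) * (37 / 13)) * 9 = -49519061 / 160160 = -309.18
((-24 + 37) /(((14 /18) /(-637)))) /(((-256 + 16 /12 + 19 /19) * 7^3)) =4563 /37289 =0.12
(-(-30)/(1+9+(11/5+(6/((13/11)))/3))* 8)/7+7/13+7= 274086/27391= 10.01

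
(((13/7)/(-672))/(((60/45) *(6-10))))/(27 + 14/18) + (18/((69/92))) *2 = 301056117/6272000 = 48.00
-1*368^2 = -135424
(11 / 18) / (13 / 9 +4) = 11 / 98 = 0.11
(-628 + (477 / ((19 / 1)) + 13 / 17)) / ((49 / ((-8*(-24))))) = -5334528 / 2261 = -2359.37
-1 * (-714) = 714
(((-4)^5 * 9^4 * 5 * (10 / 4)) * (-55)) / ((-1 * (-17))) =4618944000 / 17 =271702588.24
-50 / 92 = -0.54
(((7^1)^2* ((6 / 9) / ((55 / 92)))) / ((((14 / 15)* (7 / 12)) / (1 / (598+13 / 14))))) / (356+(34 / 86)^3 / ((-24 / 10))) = 0.00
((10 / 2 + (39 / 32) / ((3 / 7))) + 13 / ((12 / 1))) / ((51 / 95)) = 81415 / 4896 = 16.63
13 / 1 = 13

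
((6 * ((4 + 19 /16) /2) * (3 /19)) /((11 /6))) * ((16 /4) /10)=2241 /4180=0.54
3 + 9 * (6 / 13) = 93 / 13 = 7.15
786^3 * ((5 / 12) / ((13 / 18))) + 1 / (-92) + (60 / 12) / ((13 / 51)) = 280146744.22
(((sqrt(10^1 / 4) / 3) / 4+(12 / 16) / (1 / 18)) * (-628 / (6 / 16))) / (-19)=628 * sqrt(10) / 171+22608 / 19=1201.51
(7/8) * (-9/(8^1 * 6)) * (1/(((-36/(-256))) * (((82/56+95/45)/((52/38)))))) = -7644/17119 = -0.45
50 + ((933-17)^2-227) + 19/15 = 12583204/15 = 838880.27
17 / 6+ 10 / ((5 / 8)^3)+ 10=53.79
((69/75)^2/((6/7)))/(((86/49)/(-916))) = -41551363/80625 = -515.37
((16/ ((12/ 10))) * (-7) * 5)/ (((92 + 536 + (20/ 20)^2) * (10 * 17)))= -0.00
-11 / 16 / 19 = -11 / 304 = -0.04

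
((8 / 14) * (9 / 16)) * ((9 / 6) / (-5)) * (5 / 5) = -27 / 280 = -0.10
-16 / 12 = -4 / 3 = -1.33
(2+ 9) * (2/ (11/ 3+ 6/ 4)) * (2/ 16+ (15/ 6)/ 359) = 12507/ 22258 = 0.56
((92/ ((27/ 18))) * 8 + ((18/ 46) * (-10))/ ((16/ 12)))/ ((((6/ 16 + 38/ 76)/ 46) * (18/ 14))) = 538456/ 27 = 19942.81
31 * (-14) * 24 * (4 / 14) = -2976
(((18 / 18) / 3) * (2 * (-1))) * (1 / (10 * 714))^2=-1 / 76469400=-0.00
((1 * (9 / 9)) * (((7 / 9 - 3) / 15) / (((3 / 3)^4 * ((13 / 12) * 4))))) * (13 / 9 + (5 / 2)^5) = -28541 / 8424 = -3.39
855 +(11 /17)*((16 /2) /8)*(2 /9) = 130837 /153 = 855.14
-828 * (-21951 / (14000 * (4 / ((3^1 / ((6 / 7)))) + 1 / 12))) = 13631571 / 12875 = 1058.76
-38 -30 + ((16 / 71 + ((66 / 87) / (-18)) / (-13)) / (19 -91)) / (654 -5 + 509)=-1365815994973 / 20085528528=-68.00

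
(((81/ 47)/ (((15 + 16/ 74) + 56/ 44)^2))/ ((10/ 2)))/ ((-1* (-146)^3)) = 1490841/ 3659808806321240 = 0.00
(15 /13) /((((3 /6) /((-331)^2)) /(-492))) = -1617120360 /13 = -124393873.85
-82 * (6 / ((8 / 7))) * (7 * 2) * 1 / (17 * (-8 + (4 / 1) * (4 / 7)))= 42189 / 680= 62.04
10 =10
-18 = -18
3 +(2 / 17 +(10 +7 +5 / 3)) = 21.78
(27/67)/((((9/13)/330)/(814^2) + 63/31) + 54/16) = 66088981530/886782665323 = 0.07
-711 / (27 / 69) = -1817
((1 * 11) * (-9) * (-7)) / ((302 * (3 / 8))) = 924 / 151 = 6.12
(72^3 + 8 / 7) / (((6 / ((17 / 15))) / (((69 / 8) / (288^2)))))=127697863 / 17418240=7.33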